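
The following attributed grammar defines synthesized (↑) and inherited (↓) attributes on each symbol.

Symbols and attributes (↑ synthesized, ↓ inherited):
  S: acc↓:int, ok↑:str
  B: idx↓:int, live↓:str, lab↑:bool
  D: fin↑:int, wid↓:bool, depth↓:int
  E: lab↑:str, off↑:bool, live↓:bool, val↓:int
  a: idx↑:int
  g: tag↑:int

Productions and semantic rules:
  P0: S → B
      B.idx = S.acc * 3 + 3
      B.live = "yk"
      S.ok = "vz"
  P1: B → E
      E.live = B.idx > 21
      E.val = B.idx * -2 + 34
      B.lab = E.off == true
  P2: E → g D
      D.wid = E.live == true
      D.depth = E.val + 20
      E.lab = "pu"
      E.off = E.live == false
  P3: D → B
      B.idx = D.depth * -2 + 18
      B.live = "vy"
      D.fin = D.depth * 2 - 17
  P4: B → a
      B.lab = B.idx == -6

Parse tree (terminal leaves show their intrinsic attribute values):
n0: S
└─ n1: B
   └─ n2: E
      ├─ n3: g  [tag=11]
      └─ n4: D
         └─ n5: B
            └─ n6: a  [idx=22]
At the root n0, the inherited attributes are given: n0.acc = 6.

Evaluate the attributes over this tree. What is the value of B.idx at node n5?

1. n0.acc = 6  [given at root]
2. n1.idx = 21  [S.acc * 3 + 3]
3. n1.live = "yk"  ["yk"]
4. n2.live = false  [B.idx > 21]
5. n2.val = -8  [B.idx * -2 + 34]
6. n3.tag = 11  [terminal]
7. n4.wid = false  [E.live == true]
8. n4.depth = 12  [E.val + 20]
9. n5.idx = -6  [D.depth * -2 + 18]
10. n5.live = "vy"  ["vy"]
11. n6.idx = 22  [terminal]
12. n5.lab = true  [B.idx == -6]
13. n4.fin = 7  [D.depth * 2 - 17]
14. n2.lab = "pu"  ["pu"]
15. n2.off = true  [E.live == false]
16. n1.lab = true  [E.off == true]
17. n0.ok = "vz"  ["vz"]

-6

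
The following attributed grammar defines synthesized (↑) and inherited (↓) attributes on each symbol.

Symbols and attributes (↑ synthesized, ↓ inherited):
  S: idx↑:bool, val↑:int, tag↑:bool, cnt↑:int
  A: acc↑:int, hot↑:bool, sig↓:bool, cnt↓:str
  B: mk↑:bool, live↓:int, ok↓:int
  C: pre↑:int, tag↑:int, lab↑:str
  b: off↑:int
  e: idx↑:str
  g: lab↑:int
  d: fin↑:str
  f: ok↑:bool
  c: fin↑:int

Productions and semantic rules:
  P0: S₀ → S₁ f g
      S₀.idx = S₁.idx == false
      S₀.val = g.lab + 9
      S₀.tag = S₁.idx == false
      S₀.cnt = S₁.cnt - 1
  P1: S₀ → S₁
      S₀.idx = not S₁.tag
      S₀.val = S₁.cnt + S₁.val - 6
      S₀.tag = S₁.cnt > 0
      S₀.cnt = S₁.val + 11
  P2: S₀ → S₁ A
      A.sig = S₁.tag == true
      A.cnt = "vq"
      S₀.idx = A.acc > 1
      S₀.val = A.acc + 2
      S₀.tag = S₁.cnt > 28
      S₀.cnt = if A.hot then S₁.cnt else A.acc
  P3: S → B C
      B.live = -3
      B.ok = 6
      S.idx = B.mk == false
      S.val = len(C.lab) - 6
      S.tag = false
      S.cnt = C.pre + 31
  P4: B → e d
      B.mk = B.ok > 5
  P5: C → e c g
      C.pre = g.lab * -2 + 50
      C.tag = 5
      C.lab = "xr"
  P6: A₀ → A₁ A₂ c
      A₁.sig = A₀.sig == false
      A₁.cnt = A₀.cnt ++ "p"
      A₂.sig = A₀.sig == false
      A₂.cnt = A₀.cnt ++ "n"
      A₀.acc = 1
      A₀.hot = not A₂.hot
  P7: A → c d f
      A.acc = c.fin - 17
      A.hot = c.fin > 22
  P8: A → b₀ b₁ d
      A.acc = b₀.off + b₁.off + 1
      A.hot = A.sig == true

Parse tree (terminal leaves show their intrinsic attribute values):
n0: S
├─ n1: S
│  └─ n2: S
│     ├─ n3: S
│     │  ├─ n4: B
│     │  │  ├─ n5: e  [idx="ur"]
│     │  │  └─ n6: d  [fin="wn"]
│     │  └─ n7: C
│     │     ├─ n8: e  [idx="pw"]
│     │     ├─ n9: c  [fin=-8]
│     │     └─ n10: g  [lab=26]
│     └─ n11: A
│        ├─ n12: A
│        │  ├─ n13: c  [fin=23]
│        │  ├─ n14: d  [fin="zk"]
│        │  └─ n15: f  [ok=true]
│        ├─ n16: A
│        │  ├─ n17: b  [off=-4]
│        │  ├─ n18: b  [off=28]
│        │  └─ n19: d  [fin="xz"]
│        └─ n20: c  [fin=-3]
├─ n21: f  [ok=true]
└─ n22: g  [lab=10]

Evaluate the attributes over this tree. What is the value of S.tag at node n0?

1. n4.live = -3  [-3]
2. n4.ok = 6  [6]
3. n5.idx = "ur"  [terminal]
4. n6.fin = "wn"  [terminal]
5. n4.mk = true  [B.ok > 5]
6. n8.idx = "pw"  [terminal]
7. n9.fin = -8  [terminal]
8. n10.lab = 26  [terminal]
9. n7.pre = -2  [g.lab * -2 + 50]
10. n7.tag = 5  [5]
11. n7.lab = "xr"  ["xr"]
12. n3.idx = false  [B.mk == false]
13. n3.val = -4  [len(C.lab) - 6]
14. n3.tag = false  [false]
15. n3.cnt = 29  [C.pre + 31]
16. n11.sig = false  [S₁.tag == true]
17. n11.cnt = "vq"  ["vq"]
18. n12.sig = true  [A₀.sig == false]
19. n12.cnt = "vqp"  [A₀.cnt ++ "p"]
20. n13.fin = 23  [terminal]
21. n14.fin = "zk"  [terminal]
22. n15.ok = true  [terminal]
23. n12.acc = 6  [c.fin - 17]
24. n12.hot = true  [c.fin > 22]
25. n16.sig = true  [A₀.sig == false]
26. n16.cnt = "vqn"  [A₀.cnt ++ "n"]
27. n17.off = -4  [terminal]
28. n18.off = 28  [terminal]
29. n19.fin = "xz"  [terminal]
30. n16.acc = 25  [b₀.off + b₁.off + 1]
31. n16.hot = true  [A.sig == true]
32. n20.fin = -3  [terminal]
33. n11.acc = 1  [1]
34. n11.hot = false  [not A₂.hot]
35. n2.idx = false  [A.acc > 1]
36. n2.val = 3  [A.acc + 2]
37. n2.tag = true  [S₁.cnt > 28]
38. n2.cnt = 1  [if A.hot then S₁.cnt else A.acc]
39. n1.idx = false  [not S₁.tag]
40. n1.val = -2  [S₁.cnt + S₁.val - 6]
41. n1.tag = true  [S₁.cnt > 0]
42. n1.cnt = 14  [S₁.val + 11]
43. n21.ok = true  [terminal]
44. n22.lab = 10  [terminal]
45. n0.idx = true  [S₁.idx == false]
46. n0.val = 19  [g.lab + 9]
47. n0.tag = true  [S₁.idx == false]
48. n0.cnt = 13  [S₁.cnt - 1]

true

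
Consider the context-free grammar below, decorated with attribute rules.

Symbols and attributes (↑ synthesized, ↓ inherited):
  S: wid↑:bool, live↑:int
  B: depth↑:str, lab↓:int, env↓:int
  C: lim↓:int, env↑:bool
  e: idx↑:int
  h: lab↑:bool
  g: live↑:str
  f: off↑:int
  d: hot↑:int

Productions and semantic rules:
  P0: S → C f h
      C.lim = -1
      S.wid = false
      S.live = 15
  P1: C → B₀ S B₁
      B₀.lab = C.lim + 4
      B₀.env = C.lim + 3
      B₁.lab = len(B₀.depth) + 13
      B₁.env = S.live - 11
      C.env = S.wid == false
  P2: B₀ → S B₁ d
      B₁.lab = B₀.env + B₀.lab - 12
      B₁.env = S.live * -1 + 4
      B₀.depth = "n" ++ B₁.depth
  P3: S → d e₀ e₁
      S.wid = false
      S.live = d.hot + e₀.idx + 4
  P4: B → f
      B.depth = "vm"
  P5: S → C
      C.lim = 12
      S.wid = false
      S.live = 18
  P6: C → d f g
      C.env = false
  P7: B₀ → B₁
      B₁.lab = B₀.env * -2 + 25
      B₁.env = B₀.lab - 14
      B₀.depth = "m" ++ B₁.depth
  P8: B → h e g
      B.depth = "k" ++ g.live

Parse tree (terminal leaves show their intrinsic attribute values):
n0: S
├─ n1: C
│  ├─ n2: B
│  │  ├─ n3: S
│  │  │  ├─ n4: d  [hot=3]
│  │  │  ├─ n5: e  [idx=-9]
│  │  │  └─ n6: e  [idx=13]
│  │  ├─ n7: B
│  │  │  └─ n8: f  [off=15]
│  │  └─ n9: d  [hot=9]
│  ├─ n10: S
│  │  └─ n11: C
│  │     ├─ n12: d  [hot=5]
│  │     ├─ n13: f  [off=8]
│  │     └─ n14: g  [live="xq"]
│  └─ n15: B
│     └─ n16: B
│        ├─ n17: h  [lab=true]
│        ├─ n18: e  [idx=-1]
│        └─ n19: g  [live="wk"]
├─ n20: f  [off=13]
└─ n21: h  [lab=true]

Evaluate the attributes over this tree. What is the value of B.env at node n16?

1. n1.lim = -1  [-1]
2. n2.lab = 3  [C.lim + 4]
3. n2.env = 2  [C.lim + 3]
4. n4.hot = 3  [terminal]
5. n5.idx = -9  [terminal]
6. n6.idx = 13  [terminal]
7. n3.wid = false  [false]
8. n3.live = -2  [d.hot + e₀.idx + 4]
9. n7.lab = -7  [B₀.env + B₀.lab - 12]
10. n7.env = 6  [S.live * -1 + 4]
11. n8.off = 15  [terminal]
12. n7.depth = "vm"  ["vm"]
13. n9.hot = 9  [terminal]
14. n2.depth = "nvm"  ["n" ++ B₁.depth]
15. n11.lim = 12  [12]
16. n12.hot = 5  [terminal]
17. n13.off = 8  [terminal]
18. n14.live = "xq"  [terminal]
19. n11.env = false  [false]
20. n10.wid = false  [false]
21. n10.live = 18  [18]
22. n15.lab = 16  [len(B₀.depth) + 13]
23. n15.env = 7  [S.live - 11]
24. n16.lab = 11  [B₀.env * -2 + 25]
25. n16.env = 2  [B₀.lab - 14]
26. n17.lab = true  [terminal]
27. n18.idx = -1  [terminal]
28. n19.live = "wk"  [terminal]
29. n16.depth = "kwk"  ["k" ++ g.live]
30. n15.depth = "mkwk"  ["m" ++ B₁.depth]
31. n1.env = true  [S.wid == false]
32. n20.off = 13  [terminal]
33. n21.lab = true  [terminal]
34. n0.wid = false  [false]
35. n0.live = 15  [15]

2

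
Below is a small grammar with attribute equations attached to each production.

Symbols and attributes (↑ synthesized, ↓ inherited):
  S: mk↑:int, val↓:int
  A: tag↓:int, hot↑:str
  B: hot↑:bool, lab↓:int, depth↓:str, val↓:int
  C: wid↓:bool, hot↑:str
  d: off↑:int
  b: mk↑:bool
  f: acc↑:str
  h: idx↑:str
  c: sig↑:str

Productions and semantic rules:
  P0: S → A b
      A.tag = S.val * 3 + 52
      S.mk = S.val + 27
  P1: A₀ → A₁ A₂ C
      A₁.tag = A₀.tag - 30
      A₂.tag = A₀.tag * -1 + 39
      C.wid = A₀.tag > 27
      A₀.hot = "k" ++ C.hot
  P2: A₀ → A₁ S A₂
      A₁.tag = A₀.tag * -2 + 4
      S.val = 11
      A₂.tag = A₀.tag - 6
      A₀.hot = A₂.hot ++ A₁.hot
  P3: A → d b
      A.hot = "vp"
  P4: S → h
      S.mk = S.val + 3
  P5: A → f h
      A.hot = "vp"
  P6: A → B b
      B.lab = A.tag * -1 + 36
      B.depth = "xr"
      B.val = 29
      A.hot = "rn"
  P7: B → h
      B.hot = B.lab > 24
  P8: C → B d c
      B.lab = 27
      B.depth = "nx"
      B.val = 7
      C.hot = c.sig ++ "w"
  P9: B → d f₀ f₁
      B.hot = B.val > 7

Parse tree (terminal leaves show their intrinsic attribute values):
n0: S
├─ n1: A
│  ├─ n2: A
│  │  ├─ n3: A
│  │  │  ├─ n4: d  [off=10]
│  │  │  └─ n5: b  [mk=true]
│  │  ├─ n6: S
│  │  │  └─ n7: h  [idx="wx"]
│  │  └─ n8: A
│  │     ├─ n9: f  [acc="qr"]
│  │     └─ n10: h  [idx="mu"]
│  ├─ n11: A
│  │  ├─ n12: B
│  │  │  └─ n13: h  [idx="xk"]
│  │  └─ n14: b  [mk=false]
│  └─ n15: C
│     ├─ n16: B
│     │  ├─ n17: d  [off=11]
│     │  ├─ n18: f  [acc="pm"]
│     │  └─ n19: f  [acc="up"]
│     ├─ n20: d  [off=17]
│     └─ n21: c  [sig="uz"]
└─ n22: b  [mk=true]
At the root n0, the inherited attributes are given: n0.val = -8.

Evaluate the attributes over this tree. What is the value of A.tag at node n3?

1. n0.val = -8  [given at root]
2. n1.tag = 28  [S.val * 3 + 52]
3. n2.tag = -2  [A₀.tag - 30]
4. n3.tag = 8  [A₀.tag * -2 + 4]
5. n4.off = 10  [terminal]
6. n5.mk = true  [terminal]
7. n3.hot = "vp"  ["vp"]
8. n6.val = 11  [11]
9. n7.idx = "wx"  [terminal]
10. n6.mk = 14  [S.val + 3]
11. n8.tag = -8  [A₀.tag - 6]
12. n9.acc = "qr"  [terminal]
13. n10.idx = "mu"  [terminal]
14. n8.hot = "vp"  ["vp"]
15. n2.hot = "vpvp"  [A₂.hot ++ A₁.hot]
16. n11.tag = 11  [A₀.tag * -1 + 39]
17. n12.lab = 25  [A.tag * -1 + 36]
18. n12.depth = "xr"  ["xr"]
19. n12.val = 29  [29]
20. n13.idx = "xk"  [terminal]
21. n12.hot = true  [B.lab > 24]
22. n14.mk = false  [terminal]
23. n11.hot = "rn"  ["rn"]
24. n15.wid = true  [A₀.tag > 27]
25. n16.lab = 27  [27]
26. n16.depth = "nx"  ["nx"]
27. n16.val = 7  [7]
28. n17.off = 11  [terminal]
29. n18.acc = "pm"  [terminal]
30. n19.acc = "up"  [terminal]
31. n16.hot = false  [B.val > 7]
32. n20.off = 17  [terminal]
33. n21.sig = "uz"  [terminal]
34. n15.hot = "uzw"  [c.sig ++ "w"]
35. n1.hot = "kuzw"  ["k" ++ C.hot]
36. n22.mk = true  [terminal]
37. n0.mk = 19  [S.val + 27]

8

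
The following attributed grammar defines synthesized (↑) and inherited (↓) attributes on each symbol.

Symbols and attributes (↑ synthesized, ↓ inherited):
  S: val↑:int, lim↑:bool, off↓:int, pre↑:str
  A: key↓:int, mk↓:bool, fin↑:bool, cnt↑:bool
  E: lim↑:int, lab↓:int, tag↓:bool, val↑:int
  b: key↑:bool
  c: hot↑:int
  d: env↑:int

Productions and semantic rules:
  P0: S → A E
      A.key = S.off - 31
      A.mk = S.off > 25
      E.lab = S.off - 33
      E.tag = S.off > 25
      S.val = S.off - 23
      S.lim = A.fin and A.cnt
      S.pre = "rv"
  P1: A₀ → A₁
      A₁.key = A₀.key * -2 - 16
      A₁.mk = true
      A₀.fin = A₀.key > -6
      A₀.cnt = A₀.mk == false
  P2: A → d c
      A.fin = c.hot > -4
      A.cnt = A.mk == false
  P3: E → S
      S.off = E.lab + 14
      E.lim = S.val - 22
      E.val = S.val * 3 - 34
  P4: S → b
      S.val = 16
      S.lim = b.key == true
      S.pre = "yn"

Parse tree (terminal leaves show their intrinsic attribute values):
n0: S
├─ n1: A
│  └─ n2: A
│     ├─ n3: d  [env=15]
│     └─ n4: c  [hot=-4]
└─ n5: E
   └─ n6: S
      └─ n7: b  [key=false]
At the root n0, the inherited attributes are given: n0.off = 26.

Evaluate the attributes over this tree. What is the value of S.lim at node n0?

false

1. n0.off = 26  [given at root]
2. n1.key = -5  [S.off - 31]
3. n1.mk = true  [S.off > 25]
4. n2.key = -6  [A₀.key * -2 - 16]
5. n2.mk = true  [true]
6. n3.env = 15  [terminal]
7. n4.hot = -4  [terminal]
8. n2.fin = false  [c.hot > -4]
9. n2.cnt = false  [A.mk == false]
10. n1.fin = true  [A₀.key > -6]
11. n1.cnt = false  [A₀.mk == false]
12. n5.lab = -7  [S.off - 33]
13. n5.tag = true  [S.off > 25]
14. n6.off = 7  [E.lab + 14]
15. n7.key = false  [terminal]
16. n6.val = 16  [16]
17. n6.lim = false  [b.key == true]
18. n6.pre = "yn"  ["yn"]
19. n5.lim = -6  [S.val - 22]
20. n5.val = 14  [S.val * 3 - 34]
21. n0.val = 3  [S.off - 23]
22. n0.lim = false  [A.fin and A.cnt]
23. n0.pre = "rv"  ["rv"]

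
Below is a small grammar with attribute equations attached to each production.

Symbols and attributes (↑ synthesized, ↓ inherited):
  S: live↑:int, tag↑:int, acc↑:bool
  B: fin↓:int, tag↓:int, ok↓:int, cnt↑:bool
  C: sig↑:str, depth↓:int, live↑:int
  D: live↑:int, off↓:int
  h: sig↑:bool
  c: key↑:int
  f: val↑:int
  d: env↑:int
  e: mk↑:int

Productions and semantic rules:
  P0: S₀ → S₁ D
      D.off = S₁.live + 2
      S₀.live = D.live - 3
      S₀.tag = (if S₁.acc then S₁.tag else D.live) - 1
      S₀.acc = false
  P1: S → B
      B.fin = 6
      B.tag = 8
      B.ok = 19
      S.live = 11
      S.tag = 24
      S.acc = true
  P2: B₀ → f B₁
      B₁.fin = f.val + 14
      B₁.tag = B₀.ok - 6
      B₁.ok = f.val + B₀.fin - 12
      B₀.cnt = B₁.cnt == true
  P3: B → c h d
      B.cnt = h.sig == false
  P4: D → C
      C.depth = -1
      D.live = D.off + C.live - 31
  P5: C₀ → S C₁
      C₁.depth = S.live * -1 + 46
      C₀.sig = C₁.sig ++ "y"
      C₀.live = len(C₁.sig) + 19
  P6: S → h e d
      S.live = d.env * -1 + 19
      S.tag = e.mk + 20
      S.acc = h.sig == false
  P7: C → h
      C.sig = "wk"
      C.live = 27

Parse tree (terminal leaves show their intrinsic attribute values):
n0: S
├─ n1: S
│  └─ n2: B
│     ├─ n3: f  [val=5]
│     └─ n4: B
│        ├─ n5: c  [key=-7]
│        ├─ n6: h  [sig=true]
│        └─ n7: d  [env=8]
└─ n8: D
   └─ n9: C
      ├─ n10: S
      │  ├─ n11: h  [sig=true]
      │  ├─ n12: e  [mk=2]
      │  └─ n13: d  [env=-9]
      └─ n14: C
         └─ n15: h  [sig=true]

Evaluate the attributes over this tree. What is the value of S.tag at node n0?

23

1. n2.fin = 6  [6]
2. n2.tag = 8  [8]
3. n2.ok = 19  [19]
4. n3.val = 5  [terminal]
5. n4.fin = 19  [f.val + 14]
6. n4.tag = 13  [B₀.ok - 6]
7. n4.ok = -1  [f.val + B₀.fin - 12]
8. n5.key = -7  [terminal]
9. n6.sig = true  [terminal]
10. n7.env = 8  [terminal]
11. n4.cnt = false  [h.sig == false]
12. n2.cnt = false  [B₁.cnt == true]
13. n1.live = 11  [11]
14. n1.tag = 24  [24]
15. n1.acc = true  [true]
16. n8.off = 13  [S₁.live + 2]
17. n9.depth = -1  [-1]
18. n11.sig = true  [terminal]
19. n12.mk = 2  [terminal]
20. n13.env = -9  [terminal]
21. n10.live = 28  [d.env * -1 + 19]
22. n10.tag = 22  [e.mk + 20]
23. n10.acc = false  [h.sig == false]
24. n14.depth = 18  [S.live * -1 + 46]
25. n15.sig = true  [terminal]
26. n14.sig = "wk"  ["wk"]
27. n14.live = 27  [27]
28. n9.sig = "wky"  [C₁.sig ++ "y"]
29. n9.live = 21  [len(C₁.sig) + 19]
30. n8.live = 3  [D.off + C.live - 31]
31. n0.live = 0  [D.live - 3]
32. n0.tag = 23  [(if S₁.acc then S₁.tag else D.live) - 1]
33. n0.acc = false  [false]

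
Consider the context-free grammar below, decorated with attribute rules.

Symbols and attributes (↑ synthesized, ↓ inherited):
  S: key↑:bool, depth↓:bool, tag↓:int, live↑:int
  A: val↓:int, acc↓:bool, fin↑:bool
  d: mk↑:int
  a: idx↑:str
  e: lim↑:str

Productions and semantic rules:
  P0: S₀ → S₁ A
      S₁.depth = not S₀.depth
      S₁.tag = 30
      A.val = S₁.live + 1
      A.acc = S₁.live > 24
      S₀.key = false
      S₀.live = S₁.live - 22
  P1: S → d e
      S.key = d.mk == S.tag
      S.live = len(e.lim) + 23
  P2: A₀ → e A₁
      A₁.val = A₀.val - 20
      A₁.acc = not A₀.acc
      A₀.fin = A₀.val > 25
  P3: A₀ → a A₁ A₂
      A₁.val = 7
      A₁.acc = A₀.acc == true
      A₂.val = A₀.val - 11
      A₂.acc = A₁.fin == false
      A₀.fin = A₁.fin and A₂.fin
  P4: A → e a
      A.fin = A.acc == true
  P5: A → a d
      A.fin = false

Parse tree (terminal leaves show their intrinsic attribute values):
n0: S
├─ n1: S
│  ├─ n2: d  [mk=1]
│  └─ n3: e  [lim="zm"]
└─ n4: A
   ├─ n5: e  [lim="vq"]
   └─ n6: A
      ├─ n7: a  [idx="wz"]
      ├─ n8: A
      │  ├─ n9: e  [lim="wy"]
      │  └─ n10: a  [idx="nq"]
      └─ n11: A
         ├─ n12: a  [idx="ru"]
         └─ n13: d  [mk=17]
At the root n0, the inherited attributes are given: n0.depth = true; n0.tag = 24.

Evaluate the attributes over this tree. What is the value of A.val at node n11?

-5

1. n0.depth = true  [given at root]
2. n0.tag = 24  [given at root]
3. n1.depth = false  [not S₀.depth]
4. n1.tag = 30  [30]
5. n2.mk = 1  [terminal]
6. n3.lim = "zm"  [terminal]
7. n1.key = false  [d.mk == S.tag]
8. n1.live = 25  [len(e.lim) + 23]
9. n4.val = 26  [S₁.live + 1]
10. n4.acc = true  [S₁.live > 24]
11. n5.lim = "vq"  [terminal]
12. n6.val = 6  [A₀.val - 20]
13. n6.acc = false  [not A₀.acc]
14. n7.idx = "wz"  [terminal]
15. n8.val = 7  [7]
16. n8.acc = false  [A₀.acc == true]
17. n9.lim = "wy"  [terminal]
18. n10.idx = "nq"  [terminal]
19. n8.fin = false  [A.acc == true]
20. n11.val = -5  [A₀.val - 11]
21. n11.acc = true  [A₁.fin == false]
22. n12.idx = "ru"  [terminal]
23. n13.mk = 17  [terminal]
24. n11.fin = false  [false]
25. n6.fin = false  [A₁.fin and A₂.fin]
26. n4.fin = true  [A₀.val > 25]
27. n0.key = false  [false]
28. n0.live = 3  [S₁.live - 22]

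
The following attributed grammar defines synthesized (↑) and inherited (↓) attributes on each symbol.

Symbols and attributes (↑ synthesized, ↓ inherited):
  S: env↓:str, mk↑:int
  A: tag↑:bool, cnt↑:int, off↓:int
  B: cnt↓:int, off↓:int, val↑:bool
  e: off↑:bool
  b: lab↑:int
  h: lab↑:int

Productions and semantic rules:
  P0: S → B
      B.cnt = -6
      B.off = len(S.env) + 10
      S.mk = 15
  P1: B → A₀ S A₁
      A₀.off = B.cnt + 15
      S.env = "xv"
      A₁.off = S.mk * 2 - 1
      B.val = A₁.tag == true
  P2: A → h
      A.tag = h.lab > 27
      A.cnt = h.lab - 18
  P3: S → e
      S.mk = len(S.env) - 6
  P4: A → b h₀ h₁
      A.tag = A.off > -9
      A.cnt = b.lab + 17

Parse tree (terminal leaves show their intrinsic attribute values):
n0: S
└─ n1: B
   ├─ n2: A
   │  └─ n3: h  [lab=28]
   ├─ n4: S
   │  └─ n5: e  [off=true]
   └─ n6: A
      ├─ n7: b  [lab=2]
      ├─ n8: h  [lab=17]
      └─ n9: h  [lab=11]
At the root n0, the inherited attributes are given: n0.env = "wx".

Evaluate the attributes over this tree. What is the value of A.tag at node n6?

false

1. n0.env = "wx"  [given at root]
2. n1.cnt = -6  [-6]
3. n1.off = 12  [len(S.env) + 10]
4. n2.off = 9  [B.cnt + 15]
5. n3.lab = 28  [terminal]
6. n2.tag = true  [h.lab > 27]
7. n2.cnt = 10  [h.lab - 18]
8. n4.env = "xv"  ["xv"]
9. n5.off = true  [terminal]
10. n4.mk = -4  [len(S.env) - 6]
11. n6.off = -9  [S.mk * 2 - 1]
12. n7.lab = 2  [terminal]
13. n8.lab = 17  [terminal]
14. n9.lab = 11  [terminal]
15. n6.tag = false  [A.off > -9]
16. n6.cnt = 19  [b.lab + 17]
17. n1.val = false  [A₁.tag == true]
18. n0.mk = 15  [15]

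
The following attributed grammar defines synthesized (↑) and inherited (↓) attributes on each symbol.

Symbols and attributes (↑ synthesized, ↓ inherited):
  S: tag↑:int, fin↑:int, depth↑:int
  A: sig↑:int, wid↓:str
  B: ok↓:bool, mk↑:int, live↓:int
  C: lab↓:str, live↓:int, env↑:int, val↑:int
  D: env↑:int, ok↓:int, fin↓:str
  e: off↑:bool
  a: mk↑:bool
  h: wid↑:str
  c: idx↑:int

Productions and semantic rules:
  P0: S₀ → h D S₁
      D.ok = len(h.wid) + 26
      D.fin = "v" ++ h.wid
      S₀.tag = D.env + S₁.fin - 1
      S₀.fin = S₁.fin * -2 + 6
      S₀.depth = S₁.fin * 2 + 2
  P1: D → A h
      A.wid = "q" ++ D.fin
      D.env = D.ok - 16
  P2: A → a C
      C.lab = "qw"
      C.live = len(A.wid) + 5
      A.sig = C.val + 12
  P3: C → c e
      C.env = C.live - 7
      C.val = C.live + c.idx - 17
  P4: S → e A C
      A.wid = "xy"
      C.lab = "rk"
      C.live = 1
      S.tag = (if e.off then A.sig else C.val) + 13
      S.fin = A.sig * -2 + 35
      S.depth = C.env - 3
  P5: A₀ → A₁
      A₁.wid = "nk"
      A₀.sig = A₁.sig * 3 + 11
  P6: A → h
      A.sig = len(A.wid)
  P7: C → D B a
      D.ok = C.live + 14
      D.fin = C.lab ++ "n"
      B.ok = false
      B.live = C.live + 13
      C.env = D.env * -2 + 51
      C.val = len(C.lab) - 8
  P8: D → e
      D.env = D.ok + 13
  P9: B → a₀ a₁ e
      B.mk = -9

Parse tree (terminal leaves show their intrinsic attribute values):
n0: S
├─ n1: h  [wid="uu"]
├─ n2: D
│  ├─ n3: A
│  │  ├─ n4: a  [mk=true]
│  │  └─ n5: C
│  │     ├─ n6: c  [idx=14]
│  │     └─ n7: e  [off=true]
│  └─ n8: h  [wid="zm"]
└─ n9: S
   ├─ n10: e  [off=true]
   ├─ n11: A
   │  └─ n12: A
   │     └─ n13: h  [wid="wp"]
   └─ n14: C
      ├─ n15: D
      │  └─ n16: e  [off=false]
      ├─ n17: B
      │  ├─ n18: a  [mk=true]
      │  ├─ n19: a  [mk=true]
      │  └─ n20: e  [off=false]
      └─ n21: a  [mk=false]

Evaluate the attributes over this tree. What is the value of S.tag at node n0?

1. n1.wid = "uu"  [terminal]
2. n2.ok = 28  [len(h.wid) + 26]
3. n2.fin = "vuu"  ["v" ++ h.wid]
4. n3.wid = "qvuu"  ["q" ++ D.fin]
5. n4.mk = true  [terminal]
6. n5.lab = "qw"  ["qw"]
7. n5.live = 9  [len(A.wid) + 5]
8. n6.idx = 14  [terminal]
9. n7.off = true  [terminal]
10. n5.env = 2  [C.live - 7]
11. n5.val = 6  [C.live + c.idx - 17]
12. n3.sig = 18  [C.val + 12]
13. n8.wid = "zm"  [terminal]
14. n2.env = 12  [D.ok - 16]
15. n10.off = true  [terminal]
16. n11.wid = "xy"  ["xy"]
17. n12.wid = "nk"  ["nk"]
18. n13.wid = "wp"  [terminal]
19. n12.sig = 2  [len(A.wid)]
20. n11.sig = 17  [A₁.sig * 3 + 11]
21. n14.lab = "rk"  ["rk"]
22. n14.live = 1  [1]
23. n15.ok = 15  [C.live + 14]
24. n15.fin = "rkn"  [C.lab ++ "n"]
25. n16.off = false  [terminal]
26. n15.env = 28  [D.ok + 13]
27. n17.ok = false  [false]
28. n17.live = 14  [C.live + 13]
29. n18.mk = true  [terminal]
30. n19.mk = true  [terminal]
31. n20.off = false  [terminal]
32. n17.mk = -9  [-9]
33. n21.mk = false  [terminal]
34. n14.env = -5  [D.env * -2 + 51]
35. n14.val = -6  [len(C.lab) - 8]
36. n9.tag = 30  [(if e.off then A.sig else C.val) + 13]
37. n9.fin = 1  [A.sig * -2 + 35]
38. n9.depth = -8  [C.env - 3]
39. n0.tag = 12  [D.env + S₁.fin - 1]
40. n0.fin = 4  [S₁.fin * -2 + 6]
41. n0.depth = 4  [S₁.fin * 2 + 2]

12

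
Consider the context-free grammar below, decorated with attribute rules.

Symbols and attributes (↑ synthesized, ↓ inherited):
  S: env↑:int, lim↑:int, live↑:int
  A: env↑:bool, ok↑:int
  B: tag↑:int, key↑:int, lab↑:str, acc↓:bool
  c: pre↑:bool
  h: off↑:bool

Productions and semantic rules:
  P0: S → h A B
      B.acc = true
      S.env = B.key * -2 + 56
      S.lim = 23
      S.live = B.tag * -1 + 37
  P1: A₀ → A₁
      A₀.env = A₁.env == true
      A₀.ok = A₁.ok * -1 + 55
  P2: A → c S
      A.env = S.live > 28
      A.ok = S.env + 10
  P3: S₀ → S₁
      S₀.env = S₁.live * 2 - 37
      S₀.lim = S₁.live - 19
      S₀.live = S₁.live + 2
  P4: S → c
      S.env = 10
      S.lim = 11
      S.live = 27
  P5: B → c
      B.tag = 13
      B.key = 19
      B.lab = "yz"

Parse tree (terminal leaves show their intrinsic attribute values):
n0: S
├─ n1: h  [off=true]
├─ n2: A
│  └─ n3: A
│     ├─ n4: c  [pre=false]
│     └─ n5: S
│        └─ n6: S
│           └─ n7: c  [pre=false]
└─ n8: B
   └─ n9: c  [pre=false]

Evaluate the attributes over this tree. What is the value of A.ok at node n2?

1. n1.off = true  [terminal]
2. n4.pre = false  [terminal]
3. n7.pre = false  [terminal]
4. n6.env = 10  [10]
5. n6.lim = 11  [11]
6. n6.live = 27  [27]
7. n5.env = 17  [S₁.live * 2 - 37]
8. n5.lim = 8  [S₁.live - 19]
9. n5.live = 29  [S₁.live + 2]
10. n3.env = true  [S.live > 28]
11. n3.ok = 27  [S.env + 10]
12. n2.env = true  [A₁.env == true]
13. n2.ok = 28  [A₁.ok * -1 + 55]
14. n8.acc = true  [true]
15. n9.pre = false  [terminal]
16. n8.tag = 13  [13]
17. n8.key = 19  [19]
18. n8.lab = "yz"  ["yz"]
19. n0.env = 18  [B.key * -2 + 56]
20. n0.lim = 23  [23]
21. n0.live = 24  [B.tag * -1 + 37]

28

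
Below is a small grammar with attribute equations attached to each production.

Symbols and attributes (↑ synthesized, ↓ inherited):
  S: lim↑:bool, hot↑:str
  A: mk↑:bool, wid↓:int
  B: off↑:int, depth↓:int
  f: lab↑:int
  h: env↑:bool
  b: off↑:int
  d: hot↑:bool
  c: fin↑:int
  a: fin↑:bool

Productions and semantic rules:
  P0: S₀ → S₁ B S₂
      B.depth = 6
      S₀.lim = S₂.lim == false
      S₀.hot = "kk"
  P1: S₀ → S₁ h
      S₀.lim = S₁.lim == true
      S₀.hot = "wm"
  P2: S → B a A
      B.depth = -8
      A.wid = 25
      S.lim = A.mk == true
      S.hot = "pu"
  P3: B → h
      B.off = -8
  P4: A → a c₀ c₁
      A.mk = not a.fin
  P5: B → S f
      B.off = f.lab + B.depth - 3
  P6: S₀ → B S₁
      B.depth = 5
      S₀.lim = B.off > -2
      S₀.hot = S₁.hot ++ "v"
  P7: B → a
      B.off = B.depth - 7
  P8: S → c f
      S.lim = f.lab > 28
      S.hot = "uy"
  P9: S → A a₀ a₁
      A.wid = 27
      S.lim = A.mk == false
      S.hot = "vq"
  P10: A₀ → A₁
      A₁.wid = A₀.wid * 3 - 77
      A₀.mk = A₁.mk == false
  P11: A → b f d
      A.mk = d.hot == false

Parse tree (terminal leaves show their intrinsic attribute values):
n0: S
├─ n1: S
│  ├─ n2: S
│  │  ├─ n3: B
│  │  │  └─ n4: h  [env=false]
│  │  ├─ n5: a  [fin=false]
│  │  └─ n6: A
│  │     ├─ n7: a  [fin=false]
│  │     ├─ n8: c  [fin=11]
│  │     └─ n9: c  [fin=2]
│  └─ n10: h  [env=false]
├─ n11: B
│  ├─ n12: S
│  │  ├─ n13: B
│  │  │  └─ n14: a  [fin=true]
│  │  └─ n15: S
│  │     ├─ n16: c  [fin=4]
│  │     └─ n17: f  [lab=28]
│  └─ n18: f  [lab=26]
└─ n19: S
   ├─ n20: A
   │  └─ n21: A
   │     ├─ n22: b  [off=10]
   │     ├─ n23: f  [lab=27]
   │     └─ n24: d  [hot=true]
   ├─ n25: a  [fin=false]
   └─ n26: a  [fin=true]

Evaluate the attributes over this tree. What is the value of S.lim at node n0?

true

1. n3.depth = -8  [-8]
2. n4.env = false  [terminal]
3. n3.off = -8  [-8]
4. n5.fin = false  [terminal]
5. n6.wid = 25  [25]
6. n7.fin = false  [terminal]
7. n8.fin = 11  [terminal]
8. n9.fin = 2  [terminal]
9. n6.mk = true  [not a.fin]
10. n2.lim = true  [A.mk == true]
11. n2.hot = "pu"  ["pu"]
12. n10.env = false  [terminal]
13. n1.lim = true  [S₁.lim == true]
14. n1.hot = "wm"  ["wm"]
15. n11.depth = 6  [6]
16. n13.depth = 5  [5]
17. n14.fin = true  [terminal]
18. n13.off = -2  [B.depth - 7]
19. n16.fin = 4  [terminal]
20. n17.lab = 28  [terminal]
21. n15.lim = false  [f.lab > 28]
22. n15.hot = "uy"  ["uy"]
23. n12.lim = false  [B.off > -2]
24. n12.hot = "uyv"  [S₁.hot ++ "v"]
25. n18.lab = 26  [terminal]
26. n11.off = 29  [f.lab + B.depth - 3]
27. n20.wid = 27  [27]
28. n21.wid = 4  [A₀.wid * 3 - 77]
29. n22.off = 10  [terminal]
30. n23.lab = 27  [terminal]
31. n24.hot = true  [terminal]
32. n21.mk = false  [d.hot == false]
33. n20.mk = true  [A₁.mk == false]
34. n25.fin = false  [terminal]
35. n26.fin = true  [terminal]
36. n19.lim = false  [A.mk == false]
37. n19.hot = "vq"  ["vq"]
38. n0.lim = true  [S₂.lim == false]
39. n0.hot = "kk"  ["kk"]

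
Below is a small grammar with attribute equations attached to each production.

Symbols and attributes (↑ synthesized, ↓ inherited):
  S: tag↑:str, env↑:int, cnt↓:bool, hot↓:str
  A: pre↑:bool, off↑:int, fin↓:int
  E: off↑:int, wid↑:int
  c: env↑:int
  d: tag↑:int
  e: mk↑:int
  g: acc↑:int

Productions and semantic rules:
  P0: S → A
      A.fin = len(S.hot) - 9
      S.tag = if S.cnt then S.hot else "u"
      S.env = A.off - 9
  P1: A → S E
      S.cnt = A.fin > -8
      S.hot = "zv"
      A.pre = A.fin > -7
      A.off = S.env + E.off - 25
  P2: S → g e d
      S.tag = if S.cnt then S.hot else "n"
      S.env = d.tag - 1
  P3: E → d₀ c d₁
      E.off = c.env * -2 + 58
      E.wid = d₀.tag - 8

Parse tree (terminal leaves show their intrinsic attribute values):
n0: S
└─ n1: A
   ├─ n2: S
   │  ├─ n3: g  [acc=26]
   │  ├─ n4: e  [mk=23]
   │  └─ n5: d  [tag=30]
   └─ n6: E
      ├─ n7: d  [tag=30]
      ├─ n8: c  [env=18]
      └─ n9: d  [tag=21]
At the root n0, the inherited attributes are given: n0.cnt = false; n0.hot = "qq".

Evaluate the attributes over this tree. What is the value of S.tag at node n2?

"zv"

1. n0.cnt = false  [given at root]
2. n0.hot = "qq"  [given at root]
3. n1.fin = -7  [len(S.hot) - 9]
4. n2.cnt = true  [A.fin > -8]
5. n2.hot = "zv"  ["zv"]
6. n3.acc = 26  [terminal]
7. n4.mk = 23  [terminal]
8. n5.tag = 30  [terminal]
9. n2.tag = "zv"  [if S.cnt then S.hot else "n"]
10. n2.env = 29  [d.tag - 1]
11. n7.tag = 30  [terminal]
12. n8.env = 18  [terminal]
13. n9.tag = 21  [terminal]
14. n6.off = 22  [c.env * -2 + 58]
15. n6.wid = 22  [d₀.tag - 8]
16. n1.pre = false  [A.fin > -7]
17. n1.off = 26  [S.env + E.off - 25]
18. n0.tag = "u"  [if S.cnt then S.hot else "u"]
19. n0.env = 17  [A.off - 9]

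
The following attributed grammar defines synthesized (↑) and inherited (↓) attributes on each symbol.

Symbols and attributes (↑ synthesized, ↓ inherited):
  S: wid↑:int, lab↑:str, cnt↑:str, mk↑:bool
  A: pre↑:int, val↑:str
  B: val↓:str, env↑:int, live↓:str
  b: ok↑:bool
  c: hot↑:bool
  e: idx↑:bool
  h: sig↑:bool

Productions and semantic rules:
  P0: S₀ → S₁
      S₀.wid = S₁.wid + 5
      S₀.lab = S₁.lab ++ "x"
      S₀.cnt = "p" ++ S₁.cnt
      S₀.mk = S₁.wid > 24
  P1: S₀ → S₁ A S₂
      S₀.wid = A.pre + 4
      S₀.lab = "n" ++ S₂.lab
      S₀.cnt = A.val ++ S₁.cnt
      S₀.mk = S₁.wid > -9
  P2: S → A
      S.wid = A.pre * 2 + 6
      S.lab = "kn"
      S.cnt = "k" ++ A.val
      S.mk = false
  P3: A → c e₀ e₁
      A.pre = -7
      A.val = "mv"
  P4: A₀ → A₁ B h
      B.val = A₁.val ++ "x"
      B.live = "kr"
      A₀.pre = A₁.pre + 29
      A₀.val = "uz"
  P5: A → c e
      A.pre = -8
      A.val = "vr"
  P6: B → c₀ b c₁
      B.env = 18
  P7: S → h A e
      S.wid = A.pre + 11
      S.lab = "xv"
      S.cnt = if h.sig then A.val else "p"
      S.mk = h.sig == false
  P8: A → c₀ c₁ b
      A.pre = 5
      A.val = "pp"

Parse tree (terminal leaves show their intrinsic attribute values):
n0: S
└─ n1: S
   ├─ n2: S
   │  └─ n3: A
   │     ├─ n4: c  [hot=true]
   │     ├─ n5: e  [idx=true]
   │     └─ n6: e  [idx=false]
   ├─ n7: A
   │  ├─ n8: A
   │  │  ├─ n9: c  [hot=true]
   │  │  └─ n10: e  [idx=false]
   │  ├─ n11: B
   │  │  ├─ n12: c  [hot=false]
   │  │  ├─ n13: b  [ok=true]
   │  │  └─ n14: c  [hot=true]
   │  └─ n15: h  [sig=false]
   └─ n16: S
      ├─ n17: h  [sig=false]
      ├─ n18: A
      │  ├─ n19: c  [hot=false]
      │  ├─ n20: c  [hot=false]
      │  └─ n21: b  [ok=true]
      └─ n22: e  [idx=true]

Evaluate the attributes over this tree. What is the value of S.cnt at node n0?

"puzkmv"

1. n4.hot = true  [terminal]
2. n5.idx = true  [terminal]
3. n6.idx = false  [terminal]
4. n3.pre = -7  [-7]
5. n3.val = "mv"  ["mv"]
6. n2.wid = -8  [A.pre * 2 + 6]
7. n2.lab = "kn"  ["kn"]
8. n2.cnt = "kmv"  ["k" ++ A.val]
9. n2.mk = false  [false]
10. n9.hot = true  [terminal]
11. n10.idx = false  [terminal]
12. n8.pre = -8  [-8]
13. n8.val = "vr"  ["vr"]
14. n11.val = "vrx"  [A₁.val ++ "x"]
15. n11.live = "kr"  ["kr"]
16. n12.hot = false  [terminal]
17. n13.ok = true  [terminal]
18. n14.hot = true  [terminal]
19. n11.env = 18  [18]
20. n15.sig = false  [terminal]
21. n7.pre = 21  [A₁.pre + 29]
22. n7.val = "uz"  ["uz"]
23. n17.sig = false  [terminal]
24. n19.hot = false  [terminal]
25. n20.hot = false  [terminal]
26. n21.ok = true  [terminal]
27. n18.pre = 5  [5]
28. n18.val = "pp"  ["pp"]
29. n22.idx = true  [terminal]
30. n16.wid = 16  [A.pre + 11]
31. n16.lab = "xv"  ["xv"]
32. n16.cnt = "p"  [if h.sig then A.val else "p"]
33. n16.mk = true  [h.sig == false]
34. n1.wid = 25  [A.pre + 4]
35. n1.lab = "nxv"  ["n" ++ S₂.lab]
36. n1.cnt = "uzkmv"  [A.val ++ S₁.cnt]
37. n1.mk = true  [S₁.wid > -9]
38. n0.wid = 30  [S₁.wid + 5]
39. n0.lab = "nxvx"  [S₁.lab ++ "x"]
40. n0.cnt = "puzkmv"  ["p" ++ S₁.cnt]
41. n0.mk = true  [S₁.wid > 24]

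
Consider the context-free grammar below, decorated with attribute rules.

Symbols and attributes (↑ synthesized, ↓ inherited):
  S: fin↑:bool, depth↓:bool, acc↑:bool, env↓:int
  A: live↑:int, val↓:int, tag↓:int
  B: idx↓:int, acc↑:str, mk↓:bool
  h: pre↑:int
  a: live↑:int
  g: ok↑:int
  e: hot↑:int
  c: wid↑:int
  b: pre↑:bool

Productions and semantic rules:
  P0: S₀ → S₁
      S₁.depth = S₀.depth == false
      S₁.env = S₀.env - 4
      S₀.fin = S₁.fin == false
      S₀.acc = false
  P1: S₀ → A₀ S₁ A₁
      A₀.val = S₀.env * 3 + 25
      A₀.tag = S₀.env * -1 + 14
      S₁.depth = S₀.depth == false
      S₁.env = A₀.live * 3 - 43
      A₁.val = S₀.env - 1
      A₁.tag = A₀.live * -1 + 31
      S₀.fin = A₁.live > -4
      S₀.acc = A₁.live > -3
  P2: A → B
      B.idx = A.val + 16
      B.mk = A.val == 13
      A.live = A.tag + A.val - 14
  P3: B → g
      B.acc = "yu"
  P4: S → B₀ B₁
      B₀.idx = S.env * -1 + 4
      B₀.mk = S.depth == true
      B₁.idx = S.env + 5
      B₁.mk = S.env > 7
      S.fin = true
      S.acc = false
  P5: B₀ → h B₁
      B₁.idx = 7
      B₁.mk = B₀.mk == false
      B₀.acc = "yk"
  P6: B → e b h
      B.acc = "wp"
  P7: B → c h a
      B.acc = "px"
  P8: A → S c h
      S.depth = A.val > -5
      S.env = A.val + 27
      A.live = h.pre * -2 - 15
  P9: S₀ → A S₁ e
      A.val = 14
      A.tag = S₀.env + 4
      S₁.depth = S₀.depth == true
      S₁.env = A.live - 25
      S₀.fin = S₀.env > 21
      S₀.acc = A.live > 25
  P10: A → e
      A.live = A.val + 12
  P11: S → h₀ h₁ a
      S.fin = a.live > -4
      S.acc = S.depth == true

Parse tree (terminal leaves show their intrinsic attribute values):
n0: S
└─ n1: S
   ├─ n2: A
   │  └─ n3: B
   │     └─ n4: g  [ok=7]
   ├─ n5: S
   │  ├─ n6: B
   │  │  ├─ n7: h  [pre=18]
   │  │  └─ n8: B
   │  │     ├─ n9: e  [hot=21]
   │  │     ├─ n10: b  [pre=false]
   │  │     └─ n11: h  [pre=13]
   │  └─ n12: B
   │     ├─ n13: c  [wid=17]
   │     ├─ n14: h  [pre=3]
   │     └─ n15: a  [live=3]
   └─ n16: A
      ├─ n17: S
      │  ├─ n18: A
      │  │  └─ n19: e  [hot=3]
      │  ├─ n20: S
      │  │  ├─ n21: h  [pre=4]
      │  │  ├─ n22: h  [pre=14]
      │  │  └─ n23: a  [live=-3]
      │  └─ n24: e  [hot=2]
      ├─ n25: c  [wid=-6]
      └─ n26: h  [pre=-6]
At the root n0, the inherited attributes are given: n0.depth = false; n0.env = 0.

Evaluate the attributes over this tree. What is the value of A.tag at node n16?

14

1. n0.depth = false  [given at root]
2. n0.env = 0  [given at root]
3. n1.depth = true  [S₀.depth == false]
4. n1.env = -4  [S₀.env - 4]
5. n2.val = 13  [S₀.env * 3 + 25]
6. n2.tag = 18  [S₀.env * -1 + 14]
7. n3.idx = 29  [A.val + 16]
8. n3.mk = true  [A.val == 13]
9. n4.ok = 7  [terminal]
10. n3.acc = "yu"  ["yu"]
11. n2.live = 17  [A.tag + A.val - 14]
12. n5.depth = false  [S₀.depth == false]
13. n5.env = 8  [A₀.live * 3 - 43]
14. n6.idx = -4  [S.env * -1 + 4]
15. n6.mk = false  [S.depth == true]
16. n7.pre = 18  [terminal]
17. n8.idx = 7  [7]
18. n8.mk = true  [B₀.mk == false]
19. n9.hot = 21  [terminal]
20. n10.pre = false  [terminal]
21. n11.pre = 13  [terminal]
22. n8.acc = "wp"  ["wp"]
23. n6.acc = "yk"  ["yk"]
24. n12.idx = 13  [S.env + 5]
25. n12.mk = true  [S.env > 7]
26. n13.wid = 17  [terminal]
27. n14.pre = 3  [terminal]
28. n15.live = 3  [terminal]
29. n12.acc = "px"  ["px"]
30. n5.fin = true  [true]
31. n5.acc = false  [false]
32. n16.val = -5  [S₀.env - 1]
33. n16.tag = 14  [A₀.live * -1 + 31]
34. n17.depth = false  [A.val > -5]
35. n17.env = 22  [A.val + 27]
36. n18.val = 14  [14]
37. n18.tag = 26  [S₀.env + 4]
38. n19.hot = 3  [terminal]
39. n18.live = 26  [A.val + 12]
40. n20.depth = false  [S₀.depth == true]
41. n20.env = 1  [A.live - 25]
42. n21.pre = 4  [terminal]
43. n22.pre = 14  [terminal]
44. n23.live = -3  [terminal]
45. n20.fin = true  [a.live > -4]
46. n20.acc = false  [S.depth == true]
47. n24.hot = 2  [terminal]
48. n17.fin = true  [S₀.env > 21]
49. n17.acc = true  [A.live > 25]
50. n25.wid = -6  [terminal]
51. n26.pre = -6  [terminal]
52. n16.live = -3  [h.pre * -2 - 15]
53. n1.fin = true  [A₁.live > -4]
54. n1.acc = false  [A₁.live > -3]
55. n0.fin = false  [S₁.fin == false]
56. n0.acc = false  [false]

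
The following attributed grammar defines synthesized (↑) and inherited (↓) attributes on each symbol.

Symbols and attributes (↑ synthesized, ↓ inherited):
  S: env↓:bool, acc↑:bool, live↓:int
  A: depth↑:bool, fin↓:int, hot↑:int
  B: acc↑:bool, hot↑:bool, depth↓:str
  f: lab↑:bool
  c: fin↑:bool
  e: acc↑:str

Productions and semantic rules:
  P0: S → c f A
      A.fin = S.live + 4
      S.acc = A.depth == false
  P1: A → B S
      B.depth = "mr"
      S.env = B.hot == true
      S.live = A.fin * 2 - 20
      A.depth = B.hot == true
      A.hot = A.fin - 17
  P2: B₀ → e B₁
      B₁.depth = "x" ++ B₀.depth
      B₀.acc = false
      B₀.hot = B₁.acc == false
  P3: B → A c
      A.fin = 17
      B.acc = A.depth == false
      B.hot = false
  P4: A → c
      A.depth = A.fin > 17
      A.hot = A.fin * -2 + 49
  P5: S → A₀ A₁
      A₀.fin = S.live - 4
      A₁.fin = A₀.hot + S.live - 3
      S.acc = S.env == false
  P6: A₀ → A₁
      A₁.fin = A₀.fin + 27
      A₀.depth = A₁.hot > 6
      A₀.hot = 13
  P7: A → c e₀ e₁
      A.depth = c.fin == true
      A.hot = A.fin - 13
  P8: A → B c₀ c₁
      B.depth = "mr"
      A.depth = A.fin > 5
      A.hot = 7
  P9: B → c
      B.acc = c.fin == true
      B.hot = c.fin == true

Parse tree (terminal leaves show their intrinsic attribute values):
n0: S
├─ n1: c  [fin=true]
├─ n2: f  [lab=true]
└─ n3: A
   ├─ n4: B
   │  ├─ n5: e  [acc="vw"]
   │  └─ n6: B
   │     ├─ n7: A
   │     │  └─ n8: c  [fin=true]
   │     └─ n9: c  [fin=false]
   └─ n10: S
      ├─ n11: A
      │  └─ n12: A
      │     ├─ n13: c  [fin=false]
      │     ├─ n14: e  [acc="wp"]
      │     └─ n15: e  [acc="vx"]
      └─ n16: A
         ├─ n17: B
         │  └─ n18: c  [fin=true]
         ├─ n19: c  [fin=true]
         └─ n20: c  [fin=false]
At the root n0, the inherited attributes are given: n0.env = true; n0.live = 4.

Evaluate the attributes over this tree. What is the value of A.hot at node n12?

1. n0.env = true  [given at root]
2. n0.live = 4  [given at root]
3. n1.fin = true  [terminal]
4. n2.lab = true  [terminal]
5. n3.fin = 8  [S.live + 4]
6. n4.depth = "mr"  ["mr"]
7. n5.acc = "vw"  [terminal]
8. n6.depth = "xmr"  ["x" ++ B₀.depth]
9. n7.fin = 17  [17]
10. n8.fin = true  [terminal]
11. n7.depth = false  [A.fin > 17]
12. n7.hot = 15  [A.fin * -2 + 49]
13. n9.fin = false  [terminal]
14. n6.acc = true  [A.depth == false]
15. n6.hot = false  [false]
16. n4.acc = false  [false]
17. n4.hot = false  [B₁.acc == false]
18. n10.env = false  [B.hot == true]
19. n10.live = -4  [A.fin * 2 - 20]
20. n11.fin = -8  [S.live - 4]
21. n12.fin = 19  [A₀.fin + 27]
22. n13.fin = false  [terminal]
23. n14.acc = "wp"  [terminal]
24. n15.acc = "vx"  [terminal]
25. n12.depth = false  [c.fin == true]
26. n12.hot = 6  [A.fin - 13]
27. n11.depth = false  [A₁.hot > 6]
28. n11.hot = 13  [13]
29. n16.fin = 6  [A₀.hot + S.live - 3]
30. n17.depth = "mr"  ["mr"]
31. n18.fin = true  [terminal]
32. n17.acc = true  [c.fin == true]
33. n17.hot = true  [c.fin == true]
34. n19.fin = true  [terminal]
35. n20.fin = false  [terminal]
36. n16.depth = true  [A.fin > 5]
37. n16.hot = 7  [7]
38. n10.acc = true  [S.env == false]
39. n3.depth = false  [B.hot == true]
40. n3.hot = -9  [A.fin - 17]
41. n0.acc = true  [A.depth == false]

6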